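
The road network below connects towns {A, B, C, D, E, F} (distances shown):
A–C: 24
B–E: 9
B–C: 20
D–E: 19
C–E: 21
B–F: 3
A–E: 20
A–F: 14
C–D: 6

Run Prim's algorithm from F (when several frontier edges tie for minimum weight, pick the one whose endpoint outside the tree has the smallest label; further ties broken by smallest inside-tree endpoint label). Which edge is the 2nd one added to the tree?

Prim's algorithm from F:
Step 1: cheapest edge leaving the tree is B–F (3); add B.
Step 2: cheapest edge leaving the tree is B–E (9); add E.
Step 3: cheapest edge leaving the tree is A–F (14); add A.
Step 4: cheapest edge leaving the tree is D–E (19); add D.
Step 5: cheapest edge leaving the tree is C–D (6); add C.
The 2nd edge added is B–E.

B-E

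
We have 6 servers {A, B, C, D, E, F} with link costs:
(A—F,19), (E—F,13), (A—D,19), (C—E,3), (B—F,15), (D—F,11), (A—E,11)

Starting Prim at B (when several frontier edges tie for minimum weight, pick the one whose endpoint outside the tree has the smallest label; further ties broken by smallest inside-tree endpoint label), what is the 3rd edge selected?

E-F

Prim, starting at B.
Step 1: cheapest edge leaving the tree is B—F (15); add F.
Step 2: cheapest edge leaving the tree is D—F (11); add D.
Step 3: cheapest edge leaving the tree is E—F (13); add E.
Step 4: cheapest edge leaving the tree is C—E (3); add C.
Step 5: cheapest edge leaving the tree is A—E (11); add A.
The 3rd edge added is E—F.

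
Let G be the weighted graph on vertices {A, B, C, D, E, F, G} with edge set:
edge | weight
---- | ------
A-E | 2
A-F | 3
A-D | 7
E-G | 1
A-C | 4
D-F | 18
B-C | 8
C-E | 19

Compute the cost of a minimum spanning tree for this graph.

Prim, starting at G.
Step 1: frontier [E-G 1] → take E-G (1); add E.
Step 2: frontier [A-E 2, C-E 19] → take A-E (2); add A.
Step 3: frontier [A-F 3, A-C 4, A-D 7, C-E 19] → take A-F (3); add F.
Step 4: frontier [A-C 4, A-D 7, C-E 19, D-F 18] → take A-C (4); add C.
Step 5: frontier [A-D 7, B-C 8, D-F 18] → take A-D (7); add D.
Step 6: frontier [B-C 8] → take B-C (8); add B.
MST edges: E-G, A-E, A-F, A-C, A-D, B-C; total weight 1+2+3+4+7+8 = 25.

25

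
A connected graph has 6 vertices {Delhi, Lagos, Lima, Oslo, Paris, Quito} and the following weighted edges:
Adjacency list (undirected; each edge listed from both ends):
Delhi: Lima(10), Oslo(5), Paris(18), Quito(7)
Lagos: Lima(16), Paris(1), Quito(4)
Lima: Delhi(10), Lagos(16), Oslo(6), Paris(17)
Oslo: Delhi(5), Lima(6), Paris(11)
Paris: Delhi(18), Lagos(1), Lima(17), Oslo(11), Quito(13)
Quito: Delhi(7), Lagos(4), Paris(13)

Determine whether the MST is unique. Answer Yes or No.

Yes

Kruskal's algorithm — process edges by increasing weight (ties by edge label):
Lagos-Paris (1): add. Components now {Quito} {Oslo} {Lima} {Lagos,Paris} {Delhi}
Lagos-Quito (4): add. Components now {Lagos,Paris,Quito} {Oslo} {Lima} {Delhi}
Delhi-Oslo (5): add. Components now {Lagos,Paris,Quito} {Delhi,Oslo} {Lima}
Lima-Oslo (6): add. Components now {Lagos,Paris,Quito} {Delhi,Lima,Oslo}
Delhi-Quito (7): add. Components now {Delhi,Lagos,Lima,Oslo,Paris,Quito}
Every non-tree edge has weight strictly greater than the heaviest edge on the tree path between its endpoints, so the MST is unique.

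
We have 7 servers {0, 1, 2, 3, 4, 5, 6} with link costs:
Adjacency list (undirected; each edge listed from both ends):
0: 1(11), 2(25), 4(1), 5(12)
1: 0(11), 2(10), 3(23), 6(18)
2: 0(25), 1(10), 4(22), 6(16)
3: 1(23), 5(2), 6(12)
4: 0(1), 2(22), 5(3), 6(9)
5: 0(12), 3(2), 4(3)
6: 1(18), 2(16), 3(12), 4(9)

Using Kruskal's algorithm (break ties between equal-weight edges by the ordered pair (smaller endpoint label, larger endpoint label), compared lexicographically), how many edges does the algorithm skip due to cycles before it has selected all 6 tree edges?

0

Sort edges by weight, then run Kruskal:
0-4 (1): add. Components now {0,4} {1} {2} {3} {5} {6}
3-5 (2): add. Components now {0,4} {1} {2} {3,5} {6}
4-5 (3): add. Components now {0,3,4,5} {1} {2} {6}
4-6 (9): add. Components now {0,3,4,5,6} {1} {2}
1-2 (10): add. Components now {0,3,4,5,6} {1,2}
0-1 (11): add. Components now {0,1,2,3,4,5,6}
Edges rejected before the tree was complete: 0.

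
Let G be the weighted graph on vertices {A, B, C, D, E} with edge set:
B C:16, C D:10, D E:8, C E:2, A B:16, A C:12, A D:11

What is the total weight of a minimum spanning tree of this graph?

Sort edges by weight, then run Kruskal:
C E (2): add. Components now {A} {B} {C,E} {D}
D E (8): add. Components now {A} {B} {C,D,E}
C D (10): skip — C and D already connected.
A D (11): add. Components now {A,C,D,E} {B}
A C (12): skip — A and C already connected.
A B (16): add. Components now {A,B,C,D,E}
MST edges: C E, D E, A D, A B; total weight 2+8+11+16 = 37.

37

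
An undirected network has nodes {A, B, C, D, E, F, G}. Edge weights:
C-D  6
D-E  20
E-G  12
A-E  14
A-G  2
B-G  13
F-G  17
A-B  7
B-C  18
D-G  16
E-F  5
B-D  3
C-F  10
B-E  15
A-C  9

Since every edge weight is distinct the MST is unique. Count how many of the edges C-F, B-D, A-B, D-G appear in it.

Sort edges by weight, then run Kruskal:
A-G (2): add. Components now {A,G} {B} {C} {D} {E} {F}
B-D (3): add. Components now {A,G} {B,D} {C} {E} {F}
E-F (5): add. Components now {A,G} {B,D} {C} {E,F}
C-D (6): add. Components now {A,G} {B,C,D} {E,F}
A-B (7): add. Components now {A,B,C,D,G} {E,F}
A-C (9): skip — A and C already connected.
C-F (10): add. Components now {A,B,C,D,E,F,G}
MST edge set: {A-G, B-D, E-F, C-D, A-B, C-F}.
Of the listed edges, {C-F, B-D, A-B} are in the MST → 3.

3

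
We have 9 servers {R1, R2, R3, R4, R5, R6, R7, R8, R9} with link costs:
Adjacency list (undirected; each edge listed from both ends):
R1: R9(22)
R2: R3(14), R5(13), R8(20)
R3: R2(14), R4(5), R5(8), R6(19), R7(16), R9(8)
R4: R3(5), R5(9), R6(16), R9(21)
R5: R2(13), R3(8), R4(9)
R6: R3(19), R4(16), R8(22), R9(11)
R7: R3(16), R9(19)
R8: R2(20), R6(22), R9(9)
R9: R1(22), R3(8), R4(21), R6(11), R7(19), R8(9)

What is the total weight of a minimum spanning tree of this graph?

92

Kruskal: consider edges lightest-first.
R3-R4 (5): add — endpoints in different components.
R3-R5 (8): add — endpoints in different components.
R3-R9 (8): add — endpoints in different components.
R4-R5 (9): skip — R4 and R5 already connected.
R8-R9 (9): add — endpoints in different components.
R6-R9 (11): add — endpoints in different components.
R2-R5 (13): add — endpoints in different components.
R2-R3 (14): skip — R2 and R3 already connected.
R3-R7 (16): add — endpoints in different components.
R4-R6 (16): skip — R6 and R4 already connected.
R3-R6 (19): skip — R6 and R3 already connected.
R7-R9 (19): skip — R9 and R7 already connected.
R2-R8 (20): skip — R2 and R8 already connected.
R4-R9 (21): skip — R4 and R9 already connected.
R1-R9 (22): add — endpoints in different components.
MST edges: R3-R4, R3-R5, R3-R9, R8-R9, R6-R9, R2-R5, R3-R7, R1-R9; total weight 5+8+8+9+11+13+16+22 = 92.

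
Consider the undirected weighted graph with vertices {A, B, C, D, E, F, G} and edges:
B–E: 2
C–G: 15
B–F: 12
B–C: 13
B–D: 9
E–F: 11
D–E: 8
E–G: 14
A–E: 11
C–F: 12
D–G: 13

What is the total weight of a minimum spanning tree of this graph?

57

Grow the tree from G using Prim:
Step 1: cheapest edge leaving the tree is D–G (13); add D.
Step 2: cheapest edge leaving the tree is D–E (8); add E.
Step 3: cheapest edge leaving the tree is B–E (2); add B.
Step 4: cheapest edge leaving the tree is A–E (11); add A.
Step 5: cheapest edge leaving the tree is E–F (11); add F.
Step 6: cheapest edge leaving the tree is C–F (12); add C.
MST edges: D–G, D–E, B–E, A–E, E–F, C–F; total weight 13+8+2+11+11+12 = 57.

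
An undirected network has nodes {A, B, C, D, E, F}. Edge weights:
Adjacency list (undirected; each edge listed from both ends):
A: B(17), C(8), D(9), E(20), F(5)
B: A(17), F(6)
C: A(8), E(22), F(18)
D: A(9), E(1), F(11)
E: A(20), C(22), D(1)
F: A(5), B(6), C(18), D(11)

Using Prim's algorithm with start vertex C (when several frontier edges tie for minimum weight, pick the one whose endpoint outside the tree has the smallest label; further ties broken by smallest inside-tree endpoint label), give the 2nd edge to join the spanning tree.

Prim, starting at C.
Step 1: cheapest edge leaving the tree is A—C (8); add A.
Step 2: cheapest edge leaving the tree is A—F (5); add F.
Step 3: cheapest edge leaving the tree is B—F (6); add B.
Step 4: cheapest edge leaving the tree is A—D (9); add D.
Step 5: cheapest edge leaving the tree is D—E (1); add E.
The 2nd edge added is A—F.

A-F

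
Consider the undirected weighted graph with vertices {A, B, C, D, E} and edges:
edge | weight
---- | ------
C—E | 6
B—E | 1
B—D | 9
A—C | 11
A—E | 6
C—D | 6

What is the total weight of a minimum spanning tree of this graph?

19

Prim, starting at C.
Step 1: cheapest edge leaving the tree is C—D (6); add D.
Step 2: cheapest edge leaving the tree is C—E (6); add E.
Step 3: cheapest edge leaving the tree is B—E (1); add B.
Step 4: cheapest edge leaving the tree is A—E (6); add A.
MST edges: C—D, C—E, B—E, A—E; total weight 6+6+1+6 = 19.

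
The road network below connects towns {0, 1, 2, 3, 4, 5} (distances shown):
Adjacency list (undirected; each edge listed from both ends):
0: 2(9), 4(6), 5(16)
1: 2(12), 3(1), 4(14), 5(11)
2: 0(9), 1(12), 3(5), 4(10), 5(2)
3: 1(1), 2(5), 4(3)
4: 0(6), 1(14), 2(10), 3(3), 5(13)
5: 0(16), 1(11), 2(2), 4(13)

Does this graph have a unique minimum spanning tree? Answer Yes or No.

Yes

Sort edges by weight, then run Kruskal:
1 3 (1): add — endpoints in different components.
2 5 (2): add — endpoints in different components.
3 4 (3): add — endpoints in different components.
2 3 (5): add — endpoints in different components.
0 4 (6): add — endpoints in different components.
Every non-tree edge has weight strictly greater than the heaviest edge on the tree path between its endpoints, so the MST is unique.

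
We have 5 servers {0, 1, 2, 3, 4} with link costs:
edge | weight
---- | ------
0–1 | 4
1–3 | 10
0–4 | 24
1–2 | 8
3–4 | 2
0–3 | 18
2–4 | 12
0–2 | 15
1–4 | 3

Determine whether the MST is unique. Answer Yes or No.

Kruskal: consider edges lightest-first.
3–4 (2): add — endpoints in different components.
1–4 (3): add — endpoints in different components.
0–1 (4): add — endpoints in different components.
1–2 (8): add — endpoints in different components.
Every non-tree edge has weight strictly greater than the heaviest edge on the tree path between its endpoints, so the MST is unique.

Yes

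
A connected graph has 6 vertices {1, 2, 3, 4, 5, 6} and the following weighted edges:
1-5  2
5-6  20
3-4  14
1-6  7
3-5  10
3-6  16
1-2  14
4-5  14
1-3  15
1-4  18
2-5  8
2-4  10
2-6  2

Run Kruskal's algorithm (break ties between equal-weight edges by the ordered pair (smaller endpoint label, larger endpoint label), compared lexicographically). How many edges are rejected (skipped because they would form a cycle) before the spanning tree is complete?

1

Kruskal's algorithm — process edges by increasing weight (ties by edge label):
1-5 (2): add — endpoints in different components.
2-6 (2): add — endpoints in different components.
1-6 (7): add — endpoints in different components.
2-5 (8): skip — 2 and 5 already connected.
2-4 (10): add — endpoints in different components.
3-5 (10): add — endpoints in different components.
Edges rejected before the tree was complete: 1.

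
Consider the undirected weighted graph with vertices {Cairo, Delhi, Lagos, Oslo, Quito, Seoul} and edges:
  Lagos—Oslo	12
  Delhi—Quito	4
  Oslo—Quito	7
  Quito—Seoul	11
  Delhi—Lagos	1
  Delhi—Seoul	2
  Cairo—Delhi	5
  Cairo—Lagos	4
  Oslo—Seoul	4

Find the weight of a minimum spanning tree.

Sort edges by weight, then run Kruskal:
Delhi—Lagos (1): add. Components now {Cairo} {Quito} {Delhi,Lagos} {Oslo} {Seoul}
Delhi—Seoul (2): add. Components now {Cairo} {Quito} {Delhi,Lagos,Seoul} {Oslo}
Cairo—Lagos (4): add. Components now {Cairo,Delhi,Lagos,Seoul} {Quito} {Oslo}
Delhi—Quito (4): add. Components now {Cairo,Delhi,Lagos,Quito,Seoul} {Oslo}
Oslo—Seoul (4): add. Components now {Cairo,Delhi,Lagos,Oslo,Quito,Seoul}
MST edges: Delhi—Lagos, Delhi—Seoul, Cairo—Lagos, Delhi—Quito, Oslo—Seoul; total weight 1+2+4+4+4 = 15.

15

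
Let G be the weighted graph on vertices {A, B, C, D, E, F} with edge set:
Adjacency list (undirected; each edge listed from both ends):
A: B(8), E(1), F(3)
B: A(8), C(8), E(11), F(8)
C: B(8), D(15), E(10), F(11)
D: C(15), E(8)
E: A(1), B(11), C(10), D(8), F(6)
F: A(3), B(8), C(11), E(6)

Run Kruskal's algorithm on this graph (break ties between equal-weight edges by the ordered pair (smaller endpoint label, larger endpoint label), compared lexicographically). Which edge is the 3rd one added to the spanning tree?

Kruskal's algorithm — process edges by increasing weight (ties by edge label):
A-E (1): add. Components now {A,E} {B} {C} {D} {F}
A-F (3): add. Components now {A,E,F} {B} {C} {D}
E-F (6): skip — E and F already connected.
A-B (8): add. Components now {A,B,E,F} {C} {D}
B-C (8): add. Components now {A,B,C,E,F} {D}
B-F (8): skip — B and F already connected.
D-E (8): add. Components now {A,B,C,D,E,F}
The 3rd edge added is A-B.

A-B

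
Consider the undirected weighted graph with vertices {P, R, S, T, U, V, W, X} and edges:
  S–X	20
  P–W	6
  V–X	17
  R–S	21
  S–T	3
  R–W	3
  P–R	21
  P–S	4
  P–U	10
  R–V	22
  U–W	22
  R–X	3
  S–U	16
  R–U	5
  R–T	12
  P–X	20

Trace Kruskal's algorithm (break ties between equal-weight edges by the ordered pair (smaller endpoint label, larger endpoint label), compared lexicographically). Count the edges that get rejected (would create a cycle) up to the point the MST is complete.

Sort edges by weight, then run Kruskal:
R–W (3): add — endpoints in different components.
R–X (3): add — endpoints in different components.
S–T (3): add — endpoints in different components.
P–S (4): add — endpoints in different components.
R–U (5): add — endpoints in different components.
P–W (6): add — endpoints in different components.
P–U (10): skip — U and P already connected.
R–T (12): skip — T and R already connected.
S–U (16): skip — S and U already connected.
V–X (17): add — endpoints in different components.
Edges rejected before the tree was complete: 3.

3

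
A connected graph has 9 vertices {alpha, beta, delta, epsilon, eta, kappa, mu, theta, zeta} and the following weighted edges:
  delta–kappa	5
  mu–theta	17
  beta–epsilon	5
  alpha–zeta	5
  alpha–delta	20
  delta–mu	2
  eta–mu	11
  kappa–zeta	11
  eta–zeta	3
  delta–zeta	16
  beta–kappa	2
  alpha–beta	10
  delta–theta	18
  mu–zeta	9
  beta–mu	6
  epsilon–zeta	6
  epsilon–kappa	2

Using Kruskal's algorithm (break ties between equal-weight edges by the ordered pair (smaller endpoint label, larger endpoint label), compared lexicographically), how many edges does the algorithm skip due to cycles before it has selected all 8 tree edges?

7

Kruskal: consider edges lightest-first.
beta–kappa (2): add — endpoints in different components.
delta–mu (2): add — endpoints in different components.
epsilon–kappa (2): add — endpoints in different components.
eta–zeta (3): add — endpoints in different components.
alpha–zeta (5): add — endpoints in different components.
beta–epsilon (5): skip — beta and epsilon already connected.
delta–kappa (5): add — endpoints in different components.
beta–mu (6): skip — mu and beta already connected.
epsilon–zeta (6): add — endpoints in different components.
mu–zeta (9): skip — mu and zeta already connected.
alpha–beta (10): skip — beta and alpha already connected.
eta–mu (11): skip — mu and eta already connected.
kappa–zeta (11): skip — zeta and kappa already connected.
delta–zeta (16): skip — zeta and delta already connected.
mu–theta (17): add — endpoints in different components.
Edges rejected before the tree was complete: 7.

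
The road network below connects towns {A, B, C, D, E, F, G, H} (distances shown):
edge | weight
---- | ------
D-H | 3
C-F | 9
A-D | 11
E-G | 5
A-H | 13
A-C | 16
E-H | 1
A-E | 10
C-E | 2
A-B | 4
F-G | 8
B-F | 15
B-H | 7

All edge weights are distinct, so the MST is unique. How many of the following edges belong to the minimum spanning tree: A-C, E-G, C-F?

Sort edges by weight, then run Kruskal:
E-H (1): add — endpoints in different components.
C-E (2): add — endpoints in different components.
D-H (3): add — endpoints in different components.
A-B (4): add — endpoints in different components.
E-G (5): add — endpoints in different components.
B-H (7): add — endpoints in different components.
F-G (8): add — endpoints in different components.
MST edge set: {E-H, C-E, D-H, A-B, E-G, B-H, F-G}.
Of the listed edges, {E-G} are in the MST → 1.

1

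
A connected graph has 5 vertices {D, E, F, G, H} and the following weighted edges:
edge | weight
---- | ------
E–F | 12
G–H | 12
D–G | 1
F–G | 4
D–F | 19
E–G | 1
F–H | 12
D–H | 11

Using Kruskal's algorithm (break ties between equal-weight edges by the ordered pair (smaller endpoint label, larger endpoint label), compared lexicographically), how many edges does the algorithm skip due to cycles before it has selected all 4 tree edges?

Kruskal's algorithm — process edges by increasing weight (ties by edge label):
D–G (1): add. Components now {D,G} {E} {F} {H}
E–G (1): add. Components now {D,E,G} {F} {H}
F–G (4): add. Components now {D,E,F,G} {H}
D–H (11): add. Components now {D,E,F,G,H}
Edges rejected before the tree was complete: 0.

0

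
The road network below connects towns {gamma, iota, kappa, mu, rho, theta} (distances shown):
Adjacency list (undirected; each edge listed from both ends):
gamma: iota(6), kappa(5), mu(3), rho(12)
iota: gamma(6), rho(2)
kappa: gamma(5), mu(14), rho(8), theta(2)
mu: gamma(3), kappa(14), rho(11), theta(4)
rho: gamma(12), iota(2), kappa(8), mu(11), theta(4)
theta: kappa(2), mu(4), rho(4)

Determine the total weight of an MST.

Kruskal's algorithm — process edges by increasing weight (ties by edge label):
iota—rho (2): add — endpoints in different components.
kappa—theta (2): add — endpoints in different components.
gamma—mu (3): add — endpoints in different components.
mu—theta (4): add — endpoints in different components.
rho—theta (4): add — endpoints in different components.
MST edges: iota—rho, kappa—theta, gamma—mu, mu—theta, rho—theta; total weight 2+2+3+4+4 = 15.

15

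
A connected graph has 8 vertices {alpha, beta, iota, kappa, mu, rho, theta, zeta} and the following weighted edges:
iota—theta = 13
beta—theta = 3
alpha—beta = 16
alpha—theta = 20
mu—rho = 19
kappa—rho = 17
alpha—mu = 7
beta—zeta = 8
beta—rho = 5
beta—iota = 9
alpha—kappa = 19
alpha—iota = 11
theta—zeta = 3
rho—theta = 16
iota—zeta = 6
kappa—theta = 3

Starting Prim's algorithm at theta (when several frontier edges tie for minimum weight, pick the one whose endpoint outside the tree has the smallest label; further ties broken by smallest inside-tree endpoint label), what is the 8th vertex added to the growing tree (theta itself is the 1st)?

mu

Prim, starting at theta.
Step 1: cheapest edge leaving the tree is beta—theta (3); add beta.
Step 2: cheapest edge leaving the tree is kappa—theta (3); add kappa.
Step 3: cheapest edge leaving the tree is theta—zeta (3); add zeta.
Step 4: cheapest edge leaving the tree is beta—rho (5); add rho.
Step 5: cheapest edge leaving the tree is iota—zeta (6); add iota.
Step 6: cheapest edge leaving the tree is alpha—iota (11); add alpha.
Step 7: cheapest edge leaving the tree is alpha—mu (7); add mu.
Vertex order: theta, beta, kappa, zeta, rho, iota, alpha, mu. The 8th vertex is mu.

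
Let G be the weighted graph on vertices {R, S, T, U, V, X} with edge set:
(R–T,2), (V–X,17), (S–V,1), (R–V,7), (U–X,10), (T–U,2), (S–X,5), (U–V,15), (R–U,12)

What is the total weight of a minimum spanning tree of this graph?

Prim, starting at R.
Step 1: frontier [R–T 2, R–V 7, R–U 12] → take R–T (2); add T.
Step 2: frontier [R–V 7, R–U 12, T–U 2] → take T–U (2); add U.
Step 3: frontier [R–V 7, U–X 10, U–V 15] → take R–V (7); add V.
Step 4: frontier [U–X 10, S–V 1, V–X 17] → take S–V (1); add S.
Step 5: frontier [S–X 5, U–X 10, V–X 17] → take S–X (5); add X.
MST edges: R–T, T–U, R–V, S–V, S–X; total weight 2+2+7+1+5 = 17.

17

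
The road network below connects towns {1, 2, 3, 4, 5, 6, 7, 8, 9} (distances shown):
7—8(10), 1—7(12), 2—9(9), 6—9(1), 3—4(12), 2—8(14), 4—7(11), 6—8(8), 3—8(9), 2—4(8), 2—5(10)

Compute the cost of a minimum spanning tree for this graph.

Prim's algorithm from 5:
Step 1: frontier [2—5 10] → take 2—5 (10); add 2.
Step 2: frontier [2—4 8, 2—9 9, 2—8 14] → take 2—4 (8); add 4.
Step 3: frontier [2—9 9, 2—8 14, 4—7 11, 3—4 12] → take 2—9 (9); add 9.
Step 4: frontier [2—8 14, 4—7 11, 3—4 12, 6—9 1] → take 6—9 (1); add 6.
Step 5: frontier [2—8 14, 4—7 11, 3—4 12, 6—8 8] → take 6—8 (8); add 8.
Step 6: frontier [4—7 11, 3—4 12, 3—8 9, 7—8 10] → take 3—8 (9); add 3.
Step 7: frontier [4—7 11, 7—8 10] → take 7—8 (10); add 7.
Step 8: frontier [1—7 12] → take 1—7 (12); add 1.
MST edges: 2—5, 2—4, 2—9, 6—9, 6—8, 3—8, 7—8, 1—7; total weight 10+8+9+1+8+9+10+12 = 67.

67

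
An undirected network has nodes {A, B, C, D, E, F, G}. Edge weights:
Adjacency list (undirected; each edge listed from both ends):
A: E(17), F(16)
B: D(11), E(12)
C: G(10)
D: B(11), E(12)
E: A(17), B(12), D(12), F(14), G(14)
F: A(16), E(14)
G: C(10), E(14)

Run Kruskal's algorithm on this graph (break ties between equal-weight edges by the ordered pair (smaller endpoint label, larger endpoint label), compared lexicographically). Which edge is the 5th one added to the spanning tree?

Kruskal: consider edges lightest-first.
C–G (10): add. Components now {A} {B} {C,G} {D} {E} {F}
B–D (11): add. Components now {A} {B,D} {C,G} {E} {F}
B–E (12): add. Components now {A} {B,D,E} {C,G} {F}
D–E (12): skip — D and E already connected.
E–F (14): add. Components now {A} {B,D,E,F} {C,G}
E–G (14): add. Components now {A} {B,C,D,E,F,G}
A–F (16): add. Components now {A,B,C,D,E,F,G}
The 5th edge added is E–G.

E-G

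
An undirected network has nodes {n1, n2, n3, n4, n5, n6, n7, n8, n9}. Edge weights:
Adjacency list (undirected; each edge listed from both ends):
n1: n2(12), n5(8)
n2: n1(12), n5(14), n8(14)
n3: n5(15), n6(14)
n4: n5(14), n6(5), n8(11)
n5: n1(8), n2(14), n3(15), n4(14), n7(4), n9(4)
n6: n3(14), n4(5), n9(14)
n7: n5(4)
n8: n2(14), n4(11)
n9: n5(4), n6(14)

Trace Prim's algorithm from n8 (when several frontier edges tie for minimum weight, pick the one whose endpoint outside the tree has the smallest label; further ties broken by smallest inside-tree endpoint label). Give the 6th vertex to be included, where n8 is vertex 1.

n5

Prim, starting at n8.
Step 1: cheapest edge leaving the tree is n4—n8 (11); add n4.
Step 2: cheapest edge leaving the tree is n4—n6 (5); add n6.
Step 3: cheapest edge leaving the tree is n2—n8 (14); add n2.
Step 4: cheapest edge leaving the tree is n1—n2 (12); add n1.
Step 5: cheapest edge leaving the tree is n1—n5 (8); add n5.
Step 6: cheapest edge leaving the tree is n5—n7 (4); add n7.
Step 7: cheapest edge leaving the tree is n5—n9 (4); add n9.
Step 8: cheapest edge leaving the tree is n3—n6 (14); add n3.
Vertex order: n8, n4, n6, n2, n1, n5, n7, n9, n3. The 6th vertex is n5.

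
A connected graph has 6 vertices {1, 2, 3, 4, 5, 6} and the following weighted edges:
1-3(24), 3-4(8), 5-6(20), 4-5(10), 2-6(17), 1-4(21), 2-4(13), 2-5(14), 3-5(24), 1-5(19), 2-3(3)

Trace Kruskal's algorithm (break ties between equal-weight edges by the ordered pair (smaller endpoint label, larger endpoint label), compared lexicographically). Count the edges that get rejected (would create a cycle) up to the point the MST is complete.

Kruskal's algorithm — process edges by increasing weight (ties by edge label):
2-3 (3): add. Components now {1} {2,3} {4} {5} {6}
3-4 (8): add. Components now {1} {2,3,4} {5} {6}
4-5 (10): add. Components now {1} {2,3,4,5} {6}
2-4 (13): skip — 2 and 4 already connected.
2-5 (14): skip — 2 and 5 already connected.
2-6 (17): add. Components now {1} {2,3,4,5,6}
1-5 (19): add. Components now {1,2,3,4,5,6}
Edges rejected before the tree was complete: 2.

2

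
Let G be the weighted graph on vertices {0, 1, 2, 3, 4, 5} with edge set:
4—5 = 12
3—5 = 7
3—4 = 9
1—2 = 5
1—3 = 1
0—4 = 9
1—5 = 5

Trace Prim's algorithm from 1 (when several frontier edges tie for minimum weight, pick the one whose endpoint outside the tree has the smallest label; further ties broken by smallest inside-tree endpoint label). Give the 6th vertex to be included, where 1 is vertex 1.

Prim, starting at 1.
Step 1: frontier [1—3 1, 1—2 5, 1—5 5] → take 1—3 (1); add 3.
Step 2: frontier [1—2 5, 1—5 5, 3—5 7, 3—4 9] → take 1—2 (5); add 2.
Step 3: frontier [1—5 5, 3—5 7, 3—4 9] → take 1—5 (5); add 5.
Step 4: frontier [3—4 9, 4—5 12] → take 3—4 (9); add 4.
Step 5: frontier [0—4 9] → take 0—4 (9); add 0.
Vertex order: 1, 3, 2, 5, 4, 0. The 6th vertex is 0.

0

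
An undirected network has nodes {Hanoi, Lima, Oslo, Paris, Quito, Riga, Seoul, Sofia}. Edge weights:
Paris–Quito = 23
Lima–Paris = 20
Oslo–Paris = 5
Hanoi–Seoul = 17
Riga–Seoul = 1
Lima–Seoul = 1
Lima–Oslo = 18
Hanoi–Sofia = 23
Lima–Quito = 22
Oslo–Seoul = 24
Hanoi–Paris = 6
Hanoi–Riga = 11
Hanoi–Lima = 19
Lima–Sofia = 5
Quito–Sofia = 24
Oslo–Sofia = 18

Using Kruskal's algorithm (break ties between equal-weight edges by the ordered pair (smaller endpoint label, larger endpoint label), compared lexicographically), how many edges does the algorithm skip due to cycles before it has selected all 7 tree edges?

5

Kruskal's algorithm — process edges by increasing weight (ties by edge label):
Lima–Seoul (1): add — endpoints in different components.
Riga–Seoul (1): add — endpoints in different components.
Lima–Sofia (5): add — endpoints in different components.
Oslo–Paris (5): add — endpoints in different components.
Hanoi–Paris (6): add — endpoints in different components.
Hanoi–Riga (11): add — endpoints in different components.
Hanoi–Seoul (17): skip — Seoul and Hanoi already connected.
Lima–Oslo (18): skip — Oslo and Lima already connected.
Oslo–Sofia (18): skip — Oslo and Sofia already connected.
Hanoi–Lima (19): skip — Lima and Hanoi already connected.
Lima–Paris (20): skip — Lima and Paris already connected.
Lima–Quito (22): add — endpoints in different components.
Edges rejected before the tree was complete: 5.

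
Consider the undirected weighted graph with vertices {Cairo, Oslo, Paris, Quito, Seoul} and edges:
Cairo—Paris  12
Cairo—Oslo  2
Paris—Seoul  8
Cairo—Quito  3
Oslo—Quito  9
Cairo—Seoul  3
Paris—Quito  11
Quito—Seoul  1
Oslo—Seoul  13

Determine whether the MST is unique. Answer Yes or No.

Sort edges by weight, then run Kruskal:
Quito—Seoul (1): add. Components now {Paris} {Quito,Seoul} {Oslo} {Cairo}
Cairo—Oslo (2): add. Components now {Paris} {Quito,Seoul} {Cairo,Oslo}
Cairo—Quito (3): add. Components now {Paris} {Cairo,Oslo,Quito,Seoul}
Cairo—Seoul (3): skip — Seoul and Cairo already connected.
Paris—Seoul (8): add. Components now {Cairo,Oslo,Paris,Quito,Seoul}
Non-tree edge Cairo—Seoul has weight 3, equal to the heaviest edge on its tree cycle — swapping gives another MST of the same weight. Not unique.

No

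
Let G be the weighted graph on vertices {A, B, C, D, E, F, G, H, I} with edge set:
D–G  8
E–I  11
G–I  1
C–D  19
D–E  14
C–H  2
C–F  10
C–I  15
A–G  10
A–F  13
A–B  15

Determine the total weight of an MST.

Kruskal: consider edges lightest-first.
G–I (1): add — endpoints in different components.
C–H (2): add — endpoints in different components.
D–G (8): add — endpoints in different components.
A–G (10): add — endpoints in different components.
C–F (10): add — endpoints in different components.
E–I (11): add — endpoints in different components.
A–F (13): add — endpoints in different components.
D–E (14): skip — D and E already connected.
A–B (15): add — endpoints in different components.
MST edges: G–I, C–H, D–G, A–G, C–F, E–I, A–F, A–B; total weight 1+2+8+10+10+11+13+15 = 70.

70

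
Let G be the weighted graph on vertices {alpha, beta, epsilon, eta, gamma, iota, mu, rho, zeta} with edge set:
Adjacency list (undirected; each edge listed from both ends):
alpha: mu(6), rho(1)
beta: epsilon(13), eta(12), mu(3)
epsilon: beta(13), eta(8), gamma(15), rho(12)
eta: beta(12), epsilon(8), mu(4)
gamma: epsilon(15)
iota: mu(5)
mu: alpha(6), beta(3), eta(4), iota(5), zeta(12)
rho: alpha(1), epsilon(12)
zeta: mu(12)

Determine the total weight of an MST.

Kruskal: consider edges lightest-first.
alpha—rho (1): add — endpoints in different components.
beta—mu (3): add — endpoints in different components.
eta—mu (4): add — endpoints in different components.
iota—mu (5): add — endpoints in different components.
alpha—mu (6): add — endpoints in different components.
epsilon—eta (8): add — endpoints in different components.
beta—eta (12): skip — beta and eta already connected.
epsilon—rho (12): skip — rho and epsilon already connected.
mu—zeta (12): add — endpoints in different components.
beta—epsilon (13): skip — beta and epsilon already connected.
epsilon—gamma (15): add — endpoints in different components.
MST edges: alpha—rho, beta—mu, eta—mu, iota—mu, alpha—mu, epsilon—eta, mu—zeta, epsilon—gamma; total weight 1+3+4+5+6+8+12+15 = 54.

54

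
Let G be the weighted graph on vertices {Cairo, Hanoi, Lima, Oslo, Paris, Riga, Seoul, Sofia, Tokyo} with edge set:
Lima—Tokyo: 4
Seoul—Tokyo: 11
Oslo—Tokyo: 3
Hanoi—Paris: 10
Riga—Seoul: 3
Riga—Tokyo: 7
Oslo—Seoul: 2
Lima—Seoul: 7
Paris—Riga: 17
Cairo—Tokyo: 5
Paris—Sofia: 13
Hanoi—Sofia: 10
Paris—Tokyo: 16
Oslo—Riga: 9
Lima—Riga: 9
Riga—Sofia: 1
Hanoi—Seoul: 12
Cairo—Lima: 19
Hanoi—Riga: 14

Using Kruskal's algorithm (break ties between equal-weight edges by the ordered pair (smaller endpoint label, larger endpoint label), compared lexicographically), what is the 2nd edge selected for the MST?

Sort edges by weight, then run Kruskal:
Riga—Sofia (1): add — endpoints in different components.
Oslo—Seoul (2): add — endpoints in different components.
Oslo—Tokyo (3): add — endpoints in different components.
Riga—Seoul (3): add — endpoints in different components.
Lima—Tokyo (4): add — endpoints in different components.
Cairo—Tokyo (5): add — endpoints in different components.
Lima—Seoul (7): skip — Seoul and Lima already connected.
Riga—Tokyo (7): skip — Riga and Tokyo already connected.
Lima—Riga (9): skip — Riga and Lima already connected.
Oslo—Riga (9): skip — Riga and Oslo already connected.
Hanoi—Paris (10): add — endpoints in different components.
Hanoi—Sofia (10): add — endpoints in different components.
The 2nd edge added is Oslo—Seoul.

Oslo-Seoul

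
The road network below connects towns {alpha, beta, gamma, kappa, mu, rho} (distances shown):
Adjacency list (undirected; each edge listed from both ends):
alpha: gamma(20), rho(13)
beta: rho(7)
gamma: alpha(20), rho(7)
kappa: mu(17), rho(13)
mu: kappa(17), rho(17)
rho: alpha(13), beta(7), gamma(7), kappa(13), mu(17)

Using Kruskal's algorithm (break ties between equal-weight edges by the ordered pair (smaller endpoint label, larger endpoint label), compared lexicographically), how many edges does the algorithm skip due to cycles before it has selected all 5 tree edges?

Kruskal's algorithm — process edges by increasing weight (ties by edge label):
beta rho (7): add. Components now {gamma} {beta,rho} {mu} {kappa} {alpha}
gamma rho (7): add. Components now {beta,gamma,rho} {mu} {kappa} {alpha}
alpha rho (13): add. Components now {alpha,beta,gamma,rho} {mu} {kappa}
kappa rho (13): add. Components now {alpha,beta,gamma,kappa,rho} {mu}
kappa mu (17): add. Components now {alpha,beta,gamma,kappa,mu,rho}
Edges rejected before the tree was complete: 0.

0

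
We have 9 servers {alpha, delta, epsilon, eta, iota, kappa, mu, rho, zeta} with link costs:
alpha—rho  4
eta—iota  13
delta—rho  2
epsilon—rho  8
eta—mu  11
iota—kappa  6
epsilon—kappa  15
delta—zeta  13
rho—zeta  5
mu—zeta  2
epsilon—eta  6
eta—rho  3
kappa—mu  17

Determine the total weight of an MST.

41

Grow the tree from mu using Prim:
Step 1: frontier [mu—zeta 2, eta—mu 11, kappa—mu 17] → take mu—zeta (2); add zeta.
Step 2: frontier [eta—mu 11, kappa—mu 17, rho—zeta 5, delta—zeta 13] → take rho—zeta (5); add rho.
Step 3: frontier [eta—mu 11, kappa—mu 17, delta—rho 2, eta—rho 3, alpha—rho 4, epsilon—rho 8, delta—zeta 13] → take delta—rho (2); add delta.
Step 4: frontier [eta—mu 11, kappa—mu 17, eta—rho 3, alpha—rho 4, epsilon—rho 8] → take eta—rho (3); add eta.
Step 5: frontier [epsilon—eta 6, eta—iota 13, kappa—mu 17, alpha—rho 4, epsilon—rho 8] → take alpha—rho (4); add alpha.
Step 6: frontier [epsilon—eta 6, eta—iota 13, kappa—mu 17, epsilon—rho 8] → take epsilon—eta (6); add epsilon.
Step 7: frontier [epsilon—kappa 15, eta—iota 13, kappa—mu 17] → take eta—iota (13); add iota.
Step 8: frontier [epsilon—kappa 15, iota—kappa 6, kappa—mu 17] → take iota—kappa (6); add kappa.
MST edges: mu—zeta, rho—zeta, delta—rho, eta—rho, alpha—rho, epsilon—eta, eta—iota, iota—kappa; total weight 2+5+2+3+4+6+13+6 = 41.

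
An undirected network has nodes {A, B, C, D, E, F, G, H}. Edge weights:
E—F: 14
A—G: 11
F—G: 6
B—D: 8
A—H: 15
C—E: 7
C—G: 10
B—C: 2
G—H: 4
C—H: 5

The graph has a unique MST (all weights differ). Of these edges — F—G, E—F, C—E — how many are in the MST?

2

Kruskal's algorithm — process edges by increasing weight (ties by edge label):
B—C (2): add — endpoints in different components.
G—H (4): add — endpoints in different components.
C—H (5): add — endpoints in different components.
F—G (6): add — endpoints in different components.
C—E (7): add — endpoints in different components.
B—D (8): add — endpoints in different components.
C—G (10): skip — C and G already connected.
A—G (11): add — endpoints in different components.
MST edge set: {B—C, G—H, C—H, F—G, C—E, B—D, A—G}.
Of the listed edges, {F—G, C—E} are in the MST → 2.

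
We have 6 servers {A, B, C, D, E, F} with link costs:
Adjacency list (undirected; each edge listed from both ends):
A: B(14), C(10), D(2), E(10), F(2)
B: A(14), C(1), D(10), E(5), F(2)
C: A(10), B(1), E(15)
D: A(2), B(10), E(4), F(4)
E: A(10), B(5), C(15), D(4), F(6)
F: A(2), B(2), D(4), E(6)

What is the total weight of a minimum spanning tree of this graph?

11

Prim, starting at E.
Step 1: cheapest edge leaving the tree is D E (4); add D.
Step 2: cheapest edge leaving the tree is A D (2); add A.
Step 3: cheapest edge leaving the tree is A F (2); add F.
Step 4: cheapest edge leaving the tree is B F (2); add B.
Step 5: cheapest edge leaving the tree is B C (1); add C.
MST edges: D E, A D, A F, B F, B C; total weight 4+2+2+2+1 = 11.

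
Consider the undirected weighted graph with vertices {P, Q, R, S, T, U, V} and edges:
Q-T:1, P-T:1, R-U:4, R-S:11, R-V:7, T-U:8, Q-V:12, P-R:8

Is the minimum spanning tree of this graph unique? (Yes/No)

No

Sort edges by weight, then run Kruskal:
P-T (1): add. Components now {Q} {P,T} {U} {V} {R} {S}
Q-T (1): add. Components now {P,Q,T} {U} {V} {R} {S}
R-U (4): add. Components now {P,Q,T} {R,U} {V} {S}
R-V (7): add. Components now {P,Q,T} {R,U,V} {S}
P-R (8): add. Components now {P,Q,R,T,U,V} {S}
T-U (8): skip — T and U already connected.
R-S (11): add. Components now {P,Q,R,S,T,U,V}
Non-tree edge T-U has weight 8, equal to the heaviest edge on its tree cycle — swapping gives another MST of the same weight. Not unique.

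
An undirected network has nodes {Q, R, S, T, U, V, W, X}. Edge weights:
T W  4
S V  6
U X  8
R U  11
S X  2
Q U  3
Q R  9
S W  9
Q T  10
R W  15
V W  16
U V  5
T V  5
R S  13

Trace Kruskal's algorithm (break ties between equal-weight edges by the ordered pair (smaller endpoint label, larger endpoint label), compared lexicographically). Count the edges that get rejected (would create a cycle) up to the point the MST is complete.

1

Kruskal's algorithm — process edges by increasing weight (ties by edge label):
S X (2): add — endpoints in different components.
Q U (3): add — endpoints in different components.
T W (4): add — endpoints in different components.
T V (5): add — endpoints in different components.
U V (5): add — endpoints in different components.
S V (6): add — endpoints in different components.
U X (8): skip — X and U already connected.
Q R (9): add — endpoints in different components.
Edges rejected before the tree was complete: 1.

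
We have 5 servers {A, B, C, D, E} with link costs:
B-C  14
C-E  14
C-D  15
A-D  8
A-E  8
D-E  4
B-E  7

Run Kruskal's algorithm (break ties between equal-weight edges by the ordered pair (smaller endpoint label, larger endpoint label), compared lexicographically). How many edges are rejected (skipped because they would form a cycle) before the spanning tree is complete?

Kruskal's algorithm — process edges by increasing weight (ties by edge label):
D-E (4): add. Components now {A} {B} {C} {D,E}
B-E (7): add. Components now {A} {B,D,E} {C}
A-D (8): add. Components now {A,B,D,E} {C}
A-E (8): skip — A and E already connected.
B-C (14): add. Components now {A,B,C,D,E}
Edges rejected before the tree was complete: 1.

1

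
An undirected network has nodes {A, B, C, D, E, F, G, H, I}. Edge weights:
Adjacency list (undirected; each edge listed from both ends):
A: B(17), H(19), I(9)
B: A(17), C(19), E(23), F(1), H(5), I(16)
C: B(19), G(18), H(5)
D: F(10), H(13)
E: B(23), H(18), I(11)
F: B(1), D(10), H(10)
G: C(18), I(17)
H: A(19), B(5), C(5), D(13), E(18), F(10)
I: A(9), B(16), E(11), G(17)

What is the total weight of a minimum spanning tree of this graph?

Sort edges by weight, then run Kruskal:
B F (1): add — endpoints in different components.
B H (5): add — endpoints in different components.
C H (5): add — endpoints in different components.
A I (9): add — endpoints in different components.
D F (10): add — endpoints in different components.
F H (10): skip — F and H already connected.
E I (11): add — endpoints in different components.
D H (13): skip — D and H already connected.
B I (16): add — endpoints in different components.
A B (17): skip — A and B already connected.
G I (17): add — endpoints in different components.
MST edges: B F, B H, C H, A I, D F, E I, B I, G I; total weight 1+5+5+9+10+11+16+17 = 74.

74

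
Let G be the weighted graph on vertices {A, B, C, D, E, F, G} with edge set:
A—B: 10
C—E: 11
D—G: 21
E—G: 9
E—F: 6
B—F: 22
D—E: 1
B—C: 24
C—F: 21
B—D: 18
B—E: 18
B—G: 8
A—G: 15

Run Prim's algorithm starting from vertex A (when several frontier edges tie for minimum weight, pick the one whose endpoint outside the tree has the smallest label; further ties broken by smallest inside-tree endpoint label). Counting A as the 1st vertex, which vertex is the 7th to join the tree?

C

Grow the tree from A using Prim:
Step 1: cheapest edge leaving the tree is A—B (10); add B.
Step 2: cheapest edge leaving the tree is B—G (8); add G.
Step 3: cheapest edge leaving the tree is E—G (9); add E.
Step 4: cheapest edge leaving the tree is D—E (1); add D.
Step 5: cheapest edge leaving the tree is E—F (6); add F.
Step 6: cheapest edge leaving the tree is C—E (11); add C.
Vertex order: A, B, G, E, D, F, C. The 7th vertex is C.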